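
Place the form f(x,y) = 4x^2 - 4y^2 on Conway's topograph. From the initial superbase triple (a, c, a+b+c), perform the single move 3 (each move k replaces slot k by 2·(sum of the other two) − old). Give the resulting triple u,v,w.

start (4,-4,0) = (f(1,0),f(0,1),f(1,1))
replace slot 3: 2·(4+(-4)) − 0 = 0 → (4,-4,0)

4,-4,0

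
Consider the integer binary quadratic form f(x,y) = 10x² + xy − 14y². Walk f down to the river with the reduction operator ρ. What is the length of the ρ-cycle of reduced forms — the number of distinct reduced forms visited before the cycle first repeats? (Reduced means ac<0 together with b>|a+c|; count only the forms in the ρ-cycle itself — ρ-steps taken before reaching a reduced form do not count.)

D = 561, ⌊√D⌋ = 23
descent: ρ → (-14,-1,10)
descent: ρ → (10,21,-3)  [lands on river]
river: ρ → (-3,21,10)
river: ρ → (10,19,-5)
river: ρ → (-5,21,6)
river: ρ → (6,15,-14)
river: ρ → (-14,13,7)
river: ρ → (7,15,-12)
river: ρ → (-12,9,10)
river: ρ → (10,11,-11)
river: ρ → (-11,11,10)
river: ρ → (10,9,-12)
river: ρ → (-12,15,7)
river: ρ → (7,13,-14)
river: ρ → (-14,15,6)
river: ρ → (6,21,-5)
river: ρ → (-5,19,10)
ρ-cycle length = 16 (tail of 2 descent steps not counted)

16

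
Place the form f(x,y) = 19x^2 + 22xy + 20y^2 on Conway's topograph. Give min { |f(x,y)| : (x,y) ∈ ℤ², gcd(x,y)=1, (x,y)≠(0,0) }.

translate: b→-16 (≡22 mod 38), so (19,22,20)→(19,-16,17)
flip: (19,-16,17)→(17,16,19)
reduced (well bottom): (17,16,19) with a≤c, −a<b≤a
well minimum = a = 17

17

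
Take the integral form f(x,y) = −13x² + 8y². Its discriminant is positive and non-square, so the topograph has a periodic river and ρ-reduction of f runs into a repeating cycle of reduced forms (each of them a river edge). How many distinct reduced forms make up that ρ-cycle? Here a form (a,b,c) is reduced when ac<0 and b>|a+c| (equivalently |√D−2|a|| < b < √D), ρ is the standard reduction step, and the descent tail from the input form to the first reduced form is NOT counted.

D = 416, ⌊√D⌋ = 20
descent: ρ → (8,16,-5)  [lands on river]
river: ρ → (-5,14,11)
river: ρ → (11,8,-8)
river: ρ → (-8,8,11)
river: ρ → (11,14,-5)
river: ρ → (-5,16,8)
ρ-cycle length = 6 (tail of 1 descent step not counted)

6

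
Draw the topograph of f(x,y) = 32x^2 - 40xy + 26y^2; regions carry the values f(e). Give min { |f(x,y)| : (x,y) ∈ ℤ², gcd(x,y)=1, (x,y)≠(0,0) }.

translate: b→24 (≡-40 mod 64), so (32,-40,26)→(32,24,18)
flip: (32,24,18)→(18,-24,32)
translate: b→12 (≡-24 mod 36), so (18,-24,32)→(18,12,26)
reduced (well bottom): (18,12,26) with a≤c, −a<b≤a
well minimum = a = 18

18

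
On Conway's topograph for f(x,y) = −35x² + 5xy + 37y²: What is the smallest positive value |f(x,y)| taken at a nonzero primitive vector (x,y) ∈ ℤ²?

river: ρ → (37,69,-3)
river: ρ → (-3,69,37)
river: ρ → (37,5,-35)
river: ρ → (-35,65,7)
river: ρ → (7,61,-53)
river: ρ → (-53,45,15)
river: ρ → (15,45,-53)
river: ρ → (-53,61,7)
river: ρ → (7,65,-35)
river: ρ → (-35,5,37)
closes: descent 0, river 10
min |a| on river = 3

3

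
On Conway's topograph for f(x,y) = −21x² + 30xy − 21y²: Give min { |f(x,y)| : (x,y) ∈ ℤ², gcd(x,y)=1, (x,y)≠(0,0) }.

translate: b→12 (≡-30 mod 42), so (21,-30,21)→(21,12,12)
flip: (21,12,12)→(12,-12,21)
translate: b→12 (≡-12 mod 24), so (12,-12,21)→(12,12,21)
reduced (well bottom): (12,12,21) with a≤c, −a<b≤a
well minimum |f| = |-12| = 12 (negative-definite)

12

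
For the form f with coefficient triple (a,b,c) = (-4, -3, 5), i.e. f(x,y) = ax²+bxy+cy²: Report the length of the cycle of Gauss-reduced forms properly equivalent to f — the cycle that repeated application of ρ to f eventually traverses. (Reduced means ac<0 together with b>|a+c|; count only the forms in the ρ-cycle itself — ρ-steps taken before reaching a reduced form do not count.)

D = 89, ⌊√D⌋ = 9
descent: ρ → (5,3,-4)  [lands on river]
river: ρ → (-4,5,4)
river: ρ → (4,3,-5)
river: ρ → (-5,7,2)
river: ρ → (2,9,-1)
river: ρ → (-1,9,2)
river: ρ → (2,7,-5)
river: ρ → (-5,3,4)
river: ρ → (4,5,-4)
river: ρ → (-4,3,5)
river: ρ → (5,7,-2)
river: ρ → (-2,9,1)
river: ρ → (1,9,-2)
river: ρ → (-2,7,5)
ρ-cycle length = 14 (tail of 1 descent step not counted)

14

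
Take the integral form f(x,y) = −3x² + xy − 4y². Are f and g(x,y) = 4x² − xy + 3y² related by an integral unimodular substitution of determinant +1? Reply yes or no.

D₁ = -47, D₂ = -47
f is negative-definite; reduce −f:
−f: reduced (well bottom): (3,-1,4) with a≤c, −a<b≤a
flip sign back: reduced form of f is (-3,1,-4)
g: flip: (4,-1,3)→(3,1,4)
g: reduced (well bottom): (3,1,4) with a≤c, −a<b≤a
reduced forms (-3, 1, -4) vs (3, 1, 4) ⇒ inequivalent

no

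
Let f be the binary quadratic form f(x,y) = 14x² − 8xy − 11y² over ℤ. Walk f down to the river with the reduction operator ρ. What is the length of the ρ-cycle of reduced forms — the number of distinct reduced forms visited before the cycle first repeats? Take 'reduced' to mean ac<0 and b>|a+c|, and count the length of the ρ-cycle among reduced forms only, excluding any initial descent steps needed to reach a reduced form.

D = 680, ⌊√D⌋ = 26
descent: ρ → (-11,8,14)  [lands on river]
river: ρ → (14,20,-5)
river: ρ → (-5,20,14)
river: ρ → (14,8,-11)
river: ρ → (-11,14,11)
river: ρ → (11,8,-14)
river: ρ → (-14,20,5)
river: ρ → (5,20,-14)
river: ρ → (-14,8,11)
river: ρ → (11,14,-11)
ρ-cycle length = 10 (tail of 1 descent step not counted)

10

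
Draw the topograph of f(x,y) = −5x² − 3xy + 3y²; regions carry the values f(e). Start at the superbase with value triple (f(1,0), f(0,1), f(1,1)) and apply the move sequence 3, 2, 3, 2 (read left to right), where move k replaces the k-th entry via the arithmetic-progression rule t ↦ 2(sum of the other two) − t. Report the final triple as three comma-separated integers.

start (-5,3,-5) = (f(1,0),f(0,1),f(1,1))
replace slot 3: 2·((-5)+3) − (-5) = 1 → (-5,3,1)
replace slot 2: 2·((-5)+1) − 3 = -11 → (-5,-11,1)
replace slot 3: 2·((-5)+(-11)) − 1 = -33 → (-5,-11,-33)
replace slot 2: 2·((-5)+(-33)) − (-11) = -65 → (-5,-65,-33)

-5,-65,-33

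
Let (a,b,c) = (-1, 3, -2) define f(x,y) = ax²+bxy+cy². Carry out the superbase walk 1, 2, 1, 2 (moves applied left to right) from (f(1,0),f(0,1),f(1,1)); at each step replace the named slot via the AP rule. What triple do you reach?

start (-1,-2,0) = (f(1,0),f(0,1),f(1,1))
replace slot 1: 2·((-2)+0) − (-1) = -3 → (-3,-2,0)
replace slot 2: 2·((-3)+0) − (-2) = -4 → (-3,-4,0)
replace slot 1: 2·((-4)+0) − (-3) = -5 → (-5,-4,0)
replace slot 2: 2·((-5)+0) − (-4) = -6 → (-5,-6,0)

-5,-6,0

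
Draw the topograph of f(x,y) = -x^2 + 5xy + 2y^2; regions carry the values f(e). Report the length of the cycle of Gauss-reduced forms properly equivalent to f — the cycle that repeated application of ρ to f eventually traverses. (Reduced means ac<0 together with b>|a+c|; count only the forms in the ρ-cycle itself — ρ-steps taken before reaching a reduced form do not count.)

D = 33, ⌊√D⌋ = 5
river: ρ → (2,3,-3)
river: ρ → (-3,3,2)
river: ρ → (2,5,-1)
river: ρ → (-1,5,2)
ρ-cycle length = 4 (tail of 0 descent steps not counted)

4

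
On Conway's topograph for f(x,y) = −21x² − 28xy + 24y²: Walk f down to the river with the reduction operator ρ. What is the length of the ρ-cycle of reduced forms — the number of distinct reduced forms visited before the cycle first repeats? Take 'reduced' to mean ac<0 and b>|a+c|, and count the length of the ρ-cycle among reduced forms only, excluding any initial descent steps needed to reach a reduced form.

D = 2800, ⌊√D⌋ = 52
descent: ρ → (24,28,-21)  [lands on river]
river: ρ → (-21,14,31)
river: ρ → (31,48,-4)
river: ρ → (-4,48,31)
river: ρ → (31,14,-21)
river: ρ → (-21,28,24)
river: ρ → (24,20,-25)
river: ρ → (-25,30,19)
river: ρ → (19,46,-9)
river: ρ → (-9,44,24)
river: ρ → (24,52,-1)
river: ρ → (-1,52,24)
river: ρ → (24,44,-9)
river: ρ → (-9,46,19)
river: ρ → (19,30,-25)
river: ρ → (-25,20,24)
ρ-cycle length = 16 (tail of 1 descent step not counted)

16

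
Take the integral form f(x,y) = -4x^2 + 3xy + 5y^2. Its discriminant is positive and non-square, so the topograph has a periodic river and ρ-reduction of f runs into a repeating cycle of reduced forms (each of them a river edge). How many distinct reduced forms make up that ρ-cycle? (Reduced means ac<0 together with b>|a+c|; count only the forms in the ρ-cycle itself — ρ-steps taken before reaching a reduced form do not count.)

D = 89, ⌊√D⌋ = 9
river: ρ → (5,7,-2)
river: ρ → (-2,9,1)
river: ρ → (1,9,-2)
river: ρ → (-2,7,5)
river: ρ → (5,3,-4)
river: ρ → (-4,5,4)
river: ρ → (4,3,-5)
river: ρ → (-5,7,2)
river: ρ → (2,9,-1)
river: ρ → (-1,9,2)
river: ρ → (2,7,-5)
river: ρ → (-5,3,4)
river: ρ → (4,5,-4)
river: ρ → (-4,3,5)
ρ-cycle length = 14 (tail of 0 descent steps not counted)

14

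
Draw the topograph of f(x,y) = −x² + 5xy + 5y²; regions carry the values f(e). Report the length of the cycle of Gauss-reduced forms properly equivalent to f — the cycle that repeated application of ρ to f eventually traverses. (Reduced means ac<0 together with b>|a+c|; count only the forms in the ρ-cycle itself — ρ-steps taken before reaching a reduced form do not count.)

D = 45, ⌊√D⌋ = 6
river: ρ → (5,5,-1)
river: ρ → (-1,5,5)
ρ-cycle length = 2 (tail of 0 descent steps not counted)

2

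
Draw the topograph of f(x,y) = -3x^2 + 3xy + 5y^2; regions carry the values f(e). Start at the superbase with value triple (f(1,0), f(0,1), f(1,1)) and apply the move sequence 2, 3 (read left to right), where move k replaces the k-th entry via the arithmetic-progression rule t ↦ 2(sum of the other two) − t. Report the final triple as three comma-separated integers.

start (-3,5,5) = (f(1,0),f(0,1),f(1,1))
replace slot 2: 2·((-3)+5) − 5 = -1 → (-3,-1,5)
replace slot 3: 2·((-3)+(-1)) − 5 = -13 → (-3,-1,-13)

-3,-1,-13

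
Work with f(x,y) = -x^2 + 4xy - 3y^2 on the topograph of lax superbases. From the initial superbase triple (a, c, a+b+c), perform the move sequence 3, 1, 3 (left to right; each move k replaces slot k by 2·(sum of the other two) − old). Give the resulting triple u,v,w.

start (-1,-3,0) = (f(1,0),f(0,1),f(1,1))
replace slot 3: 2·((-1)+(-3)) − 0 = -8 → (-1,-3,-8)
replace slot 1: 2·((-3)+(-8)) − (-1) = -21 → (-21,-3,-8)
replace slot 3: 2·((-21)+(-3)) − (-8) = -40 → (-21,-3,-40)

-21,-3,-40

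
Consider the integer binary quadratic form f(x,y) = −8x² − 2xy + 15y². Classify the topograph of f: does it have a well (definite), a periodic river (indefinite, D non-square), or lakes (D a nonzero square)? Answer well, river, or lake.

D = b²−4ac = (-2)² − 4·(-8)·15 = 484
D = 22² is a perfect square ⇒ form factors over ℤ ⇒ lakes

lake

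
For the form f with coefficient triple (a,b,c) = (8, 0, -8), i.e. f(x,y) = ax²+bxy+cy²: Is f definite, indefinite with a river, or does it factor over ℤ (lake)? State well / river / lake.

D = b²−4ac = 0² − 4·8·(-8) = 256
D = 16² is a perfect square ⇒ form factors over ℤ ⇒ lakes

lake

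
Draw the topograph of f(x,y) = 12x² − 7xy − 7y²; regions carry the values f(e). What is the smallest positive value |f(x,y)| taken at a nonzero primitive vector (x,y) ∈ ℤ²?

descent: ρ → (-7,7,12)  [lands on river]
river: ρ → (12,17,-2)
river: ρ → (-2,19,3)
river: ρ → (3,17,-8)
river: ρ → (-8,15,5)
river: ρ → (5,15,-8)
river: ρ → (-8,17,3)
river: ρ → (3,19,-2)
river: ρ → (-2,17,12)
river: ρ → (12,7,-7)
closes: descent 1, river 10
min |a| on river = 2

2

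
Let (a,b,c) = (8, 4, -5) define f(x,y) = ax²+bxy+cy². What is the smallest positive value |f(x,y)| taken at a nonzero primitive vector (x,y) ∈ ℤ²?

river: ρ → (-5,6,7)
river: ρ → (7,8,-4)
river: ρ → (-4,8,7)
river: ρ → (7,6,-5)
river: ρ → (-5,4,8)
river: ρ → (8,12,-1)
river: ρ → (-1,12,8)
river: ρ → (8,4,-5)
closes: descent 0, river 8
min |a| on river = 1

1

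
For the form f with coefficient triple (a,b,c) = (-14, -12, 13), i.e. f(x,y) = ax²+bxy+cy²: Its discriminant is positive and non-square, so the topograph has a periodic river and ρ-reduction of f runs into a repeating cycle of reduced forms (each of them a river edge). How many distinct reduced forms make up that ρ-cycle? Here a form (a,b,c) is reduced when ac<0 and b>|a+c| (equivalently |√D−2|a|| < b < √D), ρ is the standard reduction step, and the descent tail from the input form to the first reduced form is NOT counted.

D = 872, ⌊√D⌋ = 29
descent: ρ → (13,12,-14)  [lands on river]
river: ρ → (-14,16,11)
river: ρ → (11,28,-2)
river: ρ → (-2,28,11)
river: ρ → (11,16,-14)
river: ρ → (-14,12,13)
river: ρ → (13,14,-13)
river: ρ → (-13,12,14)
river: ρ → (14,16,-11)
river: ρ → (-11,28,2)
river: ρ → (2,28,-11)
river: ρ → (-11,16,14)
river: ρ → (14,12,-13)
river: ρ → (-13,14,13)
ρ-cycle length = 14 (tail of 1 descent step not counted)

14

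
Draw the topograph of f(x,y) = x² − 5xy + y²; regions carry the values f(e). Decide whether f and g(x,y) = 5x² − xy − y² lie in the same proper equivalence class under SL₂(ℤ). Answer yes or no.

D₁ = 21, D₂ = 21
river cycle of f (length 2): (1, 3, -3), (-3, 3, 1)
river cycle of g (length 2): (-1, 3, 3), (3, 3, -1)
cycles differ ⇒ inequivalent

no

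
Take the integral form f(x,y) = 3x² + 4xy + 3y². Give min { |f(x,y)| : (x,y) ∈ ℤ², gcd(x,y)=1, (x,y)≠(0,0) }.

translate: b→-2 (≡4 mod 6), so (3,4,3)→(3,-2,2)
flip: (3,-2,2)→(2,2,3)
reduced (well bottom): (2,2,3) with a≤c, −a<b≤a
well minimum = a = 2

2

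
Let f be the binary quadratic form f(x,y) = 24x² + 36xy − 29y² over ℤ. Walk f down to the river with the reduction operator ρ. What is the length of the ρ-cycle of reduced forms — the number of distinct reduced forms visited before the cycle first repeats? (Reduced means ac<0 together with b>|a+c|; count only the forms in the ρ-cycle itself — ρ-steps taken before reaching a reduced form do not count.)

D = 4080, ⌊√D⌋ = 63
river: ρ → (-29,22,31)
river: ρ → (31,40,-20)
river: ρ → (-20,40,31)
river: ρ → (31,22,-29)
river: ρ → (-29,36,24)
river: ρ → (24,60,-5)
river: ρ → (-5,60,24)
river: ρ → (24,36,-29)
ρ-cycle length = 8 (tail of 0 descent steps not counted)

8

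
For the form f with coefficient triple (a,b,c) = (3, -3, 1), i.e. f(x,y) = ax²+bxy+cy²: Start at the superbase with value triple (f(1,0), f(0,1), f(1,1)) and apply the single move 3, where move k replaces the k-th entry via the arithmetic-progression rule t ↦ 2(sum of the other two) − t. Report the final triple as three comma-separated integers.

start (3,1,1) = (f(1,0),f(0,1),f(1,1))
replace slot 3: 2·(3+1) − 1 = 7 → (3,1,7)

3,1,7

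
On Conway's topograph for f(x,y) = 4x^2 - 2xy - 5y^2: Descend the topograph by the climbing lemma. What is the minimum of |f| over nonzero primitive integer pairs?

descent: ρ → (-5,2,4)  [lands on river]
river: ρ → (4,6,-3)
river: ρ → (-3,6,4)
river: ρ → (4,2,-5)
river: ρ → (-5,8,1)
river: ρ → (1,8,-5)
closes: descent 1, river 6
min |a| on river = 1

1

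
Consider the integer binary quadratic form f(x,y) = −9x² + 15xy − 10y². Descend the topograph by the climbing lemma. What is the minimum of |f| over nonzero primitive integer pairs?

translate: b→3 (≡-15 mod 18), so (9,-15,10)→(9,3,4)
flip: (9,3,4)→(4,-3,9)
reduced (well bottom): (4,-3,9) with a≤c, −a<b≤a
well minimum |f| = |-4| = 4 (negative-definite)

4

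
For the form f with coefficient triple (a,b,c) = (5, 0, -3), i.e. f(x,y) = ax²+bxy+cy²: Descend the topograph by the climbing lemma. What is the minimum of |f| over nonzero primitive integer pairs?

descent: ρ → (-3,6,2)  [lands on river]
river: ρ → (2,6,-3)
closes: descent 1, river 2
min |a| on river = 2

2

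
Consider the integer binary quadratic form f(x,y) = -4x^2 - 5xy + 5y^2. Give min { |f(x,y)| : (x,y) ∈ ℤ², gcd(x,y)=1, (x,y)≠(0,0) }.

descent: ρ → (5,5,-4)  [lands on river]
river: ρ → (-4,3,6)
river: ρ → (6,9,-1)
river: ρ → (-1,9,6)
river: ρ → (6,3,-4)
river: ρ → (-4,5,5)
closes: descent 1, river 6
min |a| on river = 1

1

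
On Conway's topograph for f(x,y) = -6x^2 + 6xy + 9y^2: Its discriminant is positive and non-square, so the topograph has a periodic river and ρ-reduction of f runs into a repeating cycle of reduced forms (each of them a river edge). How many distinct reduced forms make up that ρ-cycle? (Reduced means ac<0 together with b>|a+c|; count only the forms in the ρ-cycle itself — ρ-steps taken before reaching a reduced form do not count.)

D = 252, ⌊√D⌋ = 15
river: ρ → (9,12,-3)
river: ρ → (-3,12,9)
river: ρ → (9,6,-6)
river: ρ → (-6,6,9)
ρ-cycle length = 4 (tail of 0 descent steps not counted)

4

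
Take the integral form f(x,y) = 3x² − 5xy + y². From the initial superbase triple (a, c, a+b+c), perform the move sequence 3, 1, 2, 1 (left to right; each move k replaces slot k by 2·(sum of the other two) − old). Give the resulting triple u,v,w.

start (3,1,-1) = (f(1,0),f(0,1),f(1,1))
replace slot 3: 2·(3+1) − (-1) = 9 → (3,1,9)
replace slot 1: 2·(1+9) − 3 = 17 → (17,1,9)
replace slot 2: 2·(17+9) − 1 = 51 → (17,51,9)
replace slot 1: 2·(51+9) − 17 = 103 → (103,51,9)

103,51,9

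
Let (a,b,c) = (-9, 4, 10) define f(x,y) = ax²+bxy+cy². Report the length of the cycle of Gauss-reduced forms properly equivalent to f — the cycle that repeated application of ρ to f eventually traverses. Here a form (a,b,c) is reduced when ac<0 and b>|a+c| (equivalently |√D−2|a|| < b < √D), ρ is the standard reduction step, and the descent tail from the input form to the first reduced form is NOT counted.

D = 376, ⌊√D⌋ = 19
river: ρ → (10,16,-3)
river: ρ → (-3,14,15)
river: ρ → (15,16,-2)
river: ρ → (-2,16,15)
river: ρ → (15,14,-3)
river: ρ → (-3,16,10)
river: ρ → (10,4,-9)
river: ρ → (-9,14,5)
river: ρ → (5,16,-6)
river: ρ → (-6,8,13)
river: ρ → (13,18,-1)
river: ρ → (-1,18,13)
river: ρ → (13,8,-6)
river: ρ → (-6,16,5)
river: ρ → (5,14,-9)
river: ρ → (-9,4,10)
ρ-cycle length = 16 (tail of 0 descent steps not counted)

16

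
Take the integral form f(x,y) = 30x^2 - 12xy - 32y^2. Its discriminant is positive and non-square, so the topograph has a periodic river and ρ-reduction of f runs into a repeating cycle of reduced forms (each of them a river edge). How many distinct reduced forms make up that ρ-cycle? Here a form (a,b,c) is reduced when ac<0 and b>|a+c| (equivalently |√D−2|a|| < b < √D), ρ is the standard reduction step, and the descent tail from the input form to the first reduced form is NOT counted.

D = 3984, ⌊√D⌋ = 63
descent: ρ → (-32,12,30)  [lands on river]
river: ρ → (30,48,-14)
river: ρ → (-14,36,48)
river: ρ → (48,60,-2)
river: ρ → (-2,60,48)
river: ρ → (48,36,-14)
river: ρ → (-14,48,30)
river: ρ → (30,12,-32)
river: ρ → (-32,52,10)
river: ρ → (10,48,-42)
river: ρ → (-42,36,16)
river: ρ → (16,60,-6)
river: ρ → (-6,60,16)
river: ρ → (16,36,-42)
river: ρ → (-42,48,10)
river: ρ → (10,52,-32)
ρ-cycle length = 16 (tail of 1 descent step not counted)

16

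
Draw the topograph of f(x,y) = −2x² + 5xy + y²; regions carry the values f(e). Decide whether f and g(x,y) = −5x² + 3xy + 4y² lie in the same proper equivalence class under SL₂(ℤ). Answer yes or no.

D₁ = 33, D₂ = 89
discriminants differ ⇒ not SL₂(ℤ)-equivalent

no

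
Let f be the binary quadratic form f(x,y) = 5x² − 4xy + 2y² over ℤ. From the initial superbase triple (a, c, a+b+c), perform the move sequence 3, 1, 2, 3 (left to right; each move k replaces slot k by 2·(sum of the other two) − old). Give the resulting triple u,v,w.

start (5,2,3) = (f(1,0),f(0,1),f(1,1))
replace slot 3: 2·(5+2) − 3 = 11 → (5,2,11)
replace slot 1: 2·(2+11) − 5 = 21 → (21,2,11)
replace slot 2: 2·(21+11) − 2 = 62 → (21,62,11)
replace slot 3: 2·(21+62) − 11 = 155 → (21,62,155)

21,62,155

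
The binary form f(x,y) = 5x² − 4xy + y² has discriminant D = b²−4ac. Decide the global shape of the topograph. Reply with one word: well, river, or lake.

D = b²−4ac = (-4)² − 4·5·1 = -4
D < 0 ⇒ definite ⇒ every region one sign ⇒ single well

well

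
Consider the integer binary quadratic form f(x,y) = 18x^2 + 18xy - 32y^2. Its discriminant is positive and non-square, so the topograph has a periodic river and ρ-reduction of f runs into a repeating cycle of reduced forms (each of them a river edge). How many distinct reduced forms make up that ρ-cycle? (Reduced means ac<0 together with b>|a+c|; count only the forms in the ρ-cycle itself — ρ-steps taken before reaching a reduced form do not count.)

D = 2628, ⌊√D⌋ = 51
river: ρ → (-32,46,4)
river: ρ → (4,50,-8)
river: ρ → (-8,46,16)
river: ρ → (16,50,-2)
river: ρ → (-2,50,16)
river: ρ → (16,46,-8)
river: ρ → (-8,50,4)
river: ρ → (4,46,-32)
river: ρ → (-32,18,18)
river: ρ → (18,18,-32)
ρ-cycle length = 10 (tail of 0 descent steps not counted)

10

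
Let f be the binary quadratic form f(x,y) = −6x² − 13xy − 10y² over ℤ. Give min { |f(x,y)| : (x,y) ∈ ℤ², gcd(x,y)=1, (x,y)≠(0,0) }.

translate: b→1 (≡13 mod 12), so (6,13,10)→(6,1,3)
flip: (6,1,3)→(3,-1,6)
reduced (well bottom): (3,-1,6) with a≤c, −a<b≤a
well minimum |f| = |-3| = 3 (negative-definite)

3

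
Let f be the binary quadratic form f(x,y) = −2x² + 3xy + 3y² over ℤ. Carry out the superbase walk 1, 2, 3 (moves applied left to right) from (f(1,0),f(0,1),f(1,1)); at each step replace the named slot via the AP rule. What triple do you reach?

start (-2,3,4) = (f(1,0),f(0,1),f(1,1))
replace slot 1: 2·(3+4) − (-2) = 16 → (16,3,4)
replace slot 2: 2·(16+4) − 3 = 37 → (16,37,4)
replace slot 3: 2·(16+37) − 4 = 102 → (16,37,102)

16,37,102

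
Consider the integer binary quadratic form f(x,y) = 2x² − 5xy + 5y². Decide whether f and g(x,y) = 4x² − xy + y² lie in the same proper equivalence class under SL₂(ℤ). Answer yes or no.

D₁ = -15, D₂ = -15
f: translate: b→-1 (≡-5 mod 4), so (2,-5,5)→(2,-1,2)
f: flip: (2,-1,2)→(2,1,2)
f: reduced (well bottom): (2,1,2) with a≤c, −a<b≤a
g: flip: (4,-1,1)→(1,1,4)
g: reduced (well bottom): (1,1,4) with a≤c, −a<b≤a
reduced forms (2, 1, 2) vs (1, 1, 4) ⇒ inequivalent

no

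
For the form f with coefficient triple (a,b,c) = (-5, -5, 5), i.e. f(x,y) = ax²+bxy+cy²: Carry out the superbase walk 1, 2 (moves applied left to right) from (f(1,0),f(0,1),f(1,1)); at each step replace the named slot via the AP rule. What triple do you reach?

start (-5,5,-5) = (f(1,0),f(0,1),f(1,1))
replace slot 1: 2·(5+(-5)) − (-5) = 5 → (5,5,-5)
replace slot 2: 2·(5+(-5)) − 5 = -5 → (5,-5,-5)

5,-5,-5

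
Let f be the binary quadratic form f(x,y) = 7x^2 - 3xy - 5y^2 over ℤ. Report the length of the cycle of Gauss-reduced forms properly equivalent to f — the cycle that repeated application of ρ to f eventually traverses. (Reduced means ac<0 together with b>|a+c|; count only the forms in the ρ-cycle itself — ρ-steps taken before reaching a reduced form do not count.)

D = 149, ⌊√D⌋ = 12
descent: ρ → (-5,3,7)  [lands on river]
river: ρ → (7,11,-1)
river: ρ → (-1,11,7)
river: ρ → (7,3,-5)
river: ρ → (-5,7,5)
river: ρ → (5,3,-7)
river: ρ → (-7,11,1)
river: ρ → (1,11,-7)
river: ρ → (-7,3,5)
river: ρ → (5,7,-5)
ρ-cycle length = 10 (tail of 1 descent step not counted)

10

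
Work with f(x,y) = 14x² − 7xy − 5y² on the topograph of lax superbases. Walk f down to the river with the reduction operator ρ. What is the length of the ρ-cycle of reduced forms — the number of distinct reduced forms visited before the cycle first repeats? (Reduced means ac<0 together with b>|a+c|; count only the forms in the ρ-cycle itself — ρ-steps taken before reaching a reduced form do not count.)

D = 329, ⌊√D⌋ = 18
descent: ρ → (-5,17,2)  [lands on river]
river: ρ → (2,15,-13)
river: ρ → (-13,11,4)
river: ρ → (4,13,-10)
river: ρ → (-10,7,7)
river: ρ → (7,7,-10)
river: ρ → (-10,13,4)
river: ρ → (4,11,-13)
river: ρ → (-13,15,2)
river: ρ → (2,17,-5)
river: ρ → (-5,13,8)
river: ρ → (8,3,-10)
river: ρ → (-10,17,1)
river: ρ → (1,17,-10)
river: ρ → (-10,3,8)
river: ρ → (8,13,-5)
ρ-cycle length = 16 (tail of 1 descent step not counted)

16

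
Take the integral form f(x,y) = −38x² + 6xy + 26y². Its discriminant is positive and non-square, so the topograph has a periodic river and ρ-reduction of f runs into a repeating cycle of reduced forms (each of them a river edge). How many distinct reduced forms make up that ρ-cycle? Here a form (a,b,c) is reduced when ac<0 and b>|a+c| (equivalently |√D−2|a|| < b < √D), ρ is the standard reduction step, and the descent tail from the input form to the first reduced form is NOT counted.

D = 3988, ⌊√D⌋ = 63
descent: ρ → (26,46,-18)  [lands on river]
river: ρ → (-18,62,2)
river: ρ → (2,62,-18)
river: ρ → (-18,46,26)
river: ρ → (26,58,-6)
river: ρ → (-6,62,6)
river: ρ → (6,58,-26)
river: ρ → (-26,46,18)
river: ρ → (18,62,-2)
river: ρ → (-2,62,18)
river: ρ → (18,46,-26)
river: ρ → (-26,58,6)
river: ρ → (6,62,-6)
river: ρ → (-6,58,26)
ρ-cycle length = 14 (tail of 1 descent step not counted)

14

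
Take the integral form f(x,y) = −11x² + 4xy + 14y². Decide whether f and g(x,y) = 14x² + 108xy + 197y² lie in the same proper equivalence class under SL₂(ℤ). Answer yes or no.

D₁ = 632, D₂ = 632
river cycle of f (length 8): (14, 24, -1), (-1, 24, 14), (14, 4, -11), (-11, 18, 7), (7, 24, -2), (-2, 24, 7), (7, 18, -11), (-11, 4, 14)
river cycle of g (length 8): (14, 24, -1), (-1, 24, 14), (14, 4, -11), (-11, 18, 7), (7, 24, -2), (-2, 24, 7), (7, 18, -11), (-11, 4, 14)
cycles coincide ⇒ equivalent

yes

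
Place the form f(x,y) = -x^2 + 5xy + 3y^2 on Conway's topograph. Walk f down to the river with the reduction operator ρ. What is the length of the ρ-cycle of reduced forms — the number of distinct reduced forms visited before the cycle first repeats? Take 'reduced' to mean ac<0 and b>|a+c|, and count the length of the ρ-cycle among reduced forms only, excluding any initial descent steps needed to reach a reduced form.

D = 37, ⌊√D⌋ = 6
river: ρ → (3,1,-3)
river: ρ → (-3,5,1)
river: ρ → (1,5,-3)
river: ρ → (-3,1,3)
river: ρ → (3,5,-1)
river: ρ → (-1,5,3)
ρ-cycle length = 6 (tail of 0 descent steps not counted)

6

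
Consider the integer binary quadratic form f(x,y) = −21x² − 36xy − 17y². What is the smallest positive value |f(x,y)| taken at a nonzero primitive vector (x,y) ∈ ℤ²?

translate: b→-6 (≡36 mod 42), so (21,36,17)→(21,-6,2)
flip: (21,-6,2)→(2,6,21)
translate: b→2 (≡6 mod 4), so (2,6,21)→(2,2,17)
reduced (well bottom): (2,2,17) with a≤c, −a<b≤a
well minimum |f| = |-2| = 2 (negative-definite)

2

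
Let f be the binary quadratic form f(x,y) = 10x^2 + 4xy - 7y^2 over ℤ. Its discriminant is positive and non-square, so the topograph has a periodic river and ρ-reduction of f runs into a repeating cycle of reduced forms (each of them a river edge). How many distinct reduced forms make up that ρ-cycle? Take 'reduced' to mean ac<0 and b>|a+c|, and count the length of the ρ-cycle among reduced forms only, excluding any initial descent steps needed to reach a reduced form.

D = 296, ⌊√D⌋ = 17
river: ρ → (-7,10,7)
river: ρ → (7,4,-10)
river: ρ → (-10,16,1)
river: ρ → (1,16,-10)
river: ρ → (-10,4,7)
river: ρ → (7,10,-7)
river: ρ → (-7,4,10)
river: ρ → (10,16,-1)
river: ρ → (-1,16,10)
river: ρ → (10,4,-7)
ρ-cycle length = 10 (tail of 0 descent steps not counted)

10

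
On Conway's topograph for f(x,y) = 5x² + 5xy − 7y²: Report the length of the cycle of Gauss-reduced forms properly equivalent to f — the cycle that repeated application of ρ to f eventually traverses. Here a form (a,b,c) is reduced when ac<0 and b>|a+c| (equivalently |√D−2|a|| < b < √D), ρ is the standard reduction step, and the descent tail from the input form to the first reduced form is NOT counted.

D = 165, ⌊√D⌋ = 12
river: ρ → (-7,9,3)
river: ρ → (3,9,-7)
river: ρ → (-7,5,5)
river: ρ → (5,5,-7)
ρ-cycle length = 4 (tail of 0 descent steps not counted)

4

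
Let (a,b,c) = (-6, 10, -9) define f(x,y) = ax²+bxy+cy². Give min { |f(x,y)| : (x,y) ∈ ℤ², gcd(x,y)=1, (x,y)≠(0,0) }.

translate: b→2 (≡-10 mod 12), so (6,-10,9)→(6,2,5)
flip: (6,2,5)→(5,-2,6)
reduced (well bottom): (5,-2,6) with a≤c, −a<b≤a
well minimum |f| = |-5| = 5 (negative-definite)

5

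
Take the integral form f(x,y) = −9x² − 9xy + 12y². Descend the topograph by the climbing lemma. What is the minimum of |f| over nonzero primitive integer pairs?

descent: ρ → (12,9,-9)  [lands on river]
river: ρ → (-9,9,12)
river: ρ → (12,15,-6)
river: ρ → (-6,21,3)
river: ρ → (3,21,-6)
river: ρ → (-6,15,12)
closes: descent 1, river 6
min |a| on river = 3

3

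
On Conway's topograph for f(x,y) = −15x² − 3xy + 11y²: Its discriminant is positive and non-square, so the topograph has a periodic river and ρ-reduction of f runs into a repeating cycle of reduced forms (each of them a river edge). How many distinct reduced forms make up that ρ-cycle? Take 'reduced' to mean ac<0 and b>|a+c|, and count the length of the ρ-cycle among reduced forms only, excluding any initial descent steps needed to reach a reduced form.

D = 669, ⌊√D⌋ = 25
descent: ρ → (11,25,-1)  [lands on river]
river: ρ → (-1,25,11)
river: ρ → (11,19,-7)
river: ρ → (-7,23,5)
river: ρ → (5,17,-19)
river: ρ → (-19,21,3)
river: ρ → (3,21,-19)
river: ρ → (-19,17,5)
river: ρ → (5,23,-7)
river: ρ → (-7,19,11)
ρ-cycle length = 10 (tail of 1 descent step not counted)

10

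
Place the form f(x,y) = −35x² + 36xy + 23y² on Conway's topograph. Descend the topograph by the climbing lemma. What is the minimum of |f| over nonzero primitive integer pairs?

river: ρ → (23,56,-15)
river: ρ → (-15,64,7)
river: ρ → (7,62,-24)
river: ρ → (-24,34,35)
river: ρ → (35,36,-23)
river: ρ → (-23,56,15)
river: ρ → (15,64,-7)
river: ρ → (-7,62,24)
river: ρ → (24,34,-35)
river: ρ → (-35,36,23)
closes: descent 0, river 10
min |a| on river = 7

7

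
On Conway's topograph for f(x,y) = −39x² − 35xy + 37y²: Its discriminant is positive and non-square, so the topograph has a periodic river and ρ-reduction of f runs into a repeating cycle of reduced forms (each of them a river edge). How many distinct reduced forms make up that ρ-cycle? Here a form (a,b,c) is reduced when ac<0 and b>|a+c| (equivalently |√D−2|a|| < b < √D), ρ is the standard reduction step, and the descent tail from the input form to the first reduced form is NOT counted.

D = 6997, ⌊√D⌋ = 83
descent: ρ → (37,35,-39)  [lands on river]
river: ρ → (-39,43,33)
river: ρ → (33,23,-49)
river: ρ → (-49,75,7)
river: ρ → (7,79,-27)
river: ρ → (-27,83,1)
river: ρ → (1,83,-27)
river: ρ → (-27,79,7)
river: ρ → (7,75,-49)
river: ρ → (-49,23,33)
river: ρ → (33,43,-39)
river: ρ → (-39,35,37)
river: ρ → (37,39,-37)
river: ρ → (-37,35,39)
river: ρ → (39,43,-33)
river: ρ → (-33,23,49)
river: ρ → (49,75,-7)
river: ρ → (-7,79,27)
river: ρ → (27,83,-1)
river: ρ → (-1,83,27)
river: ρ → (27,79,-7)
river: ρ → (-7,75,49)
river: ρ → (49,23,-33)
river: ρ → (-33,43,39)
river: ρ → (39,35,-37)
river: ρ → (-37,39,37)
ρ-cycle length = 26 (tail of 1 descent step not counted)

26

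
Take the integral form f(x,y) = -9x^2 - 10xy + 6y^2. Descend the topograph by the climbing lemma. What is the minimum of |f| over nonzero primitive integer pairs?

descent: ρ → (6,10,-9)  [lands on river]
river: ρ → (-9,8,7)
river: ρ → (7,6,-10)
river: ρ → (-10,14,3)
river: ρ → (3,16,-5)
river: ρ → (-5,14,6)
closes: descent 1, river 6
min |a| on river = 3

3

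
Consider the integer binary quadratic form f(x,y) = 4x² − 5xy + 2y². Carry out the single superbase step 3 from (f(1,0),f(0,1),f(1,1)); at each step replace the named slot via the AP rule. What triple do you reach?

start (4,2,1) = (f(1,0),f(0,1),f(1,1))
replace slot 3: 2·(4+2) − 1 = 11 → (4,2,11)

4,2,11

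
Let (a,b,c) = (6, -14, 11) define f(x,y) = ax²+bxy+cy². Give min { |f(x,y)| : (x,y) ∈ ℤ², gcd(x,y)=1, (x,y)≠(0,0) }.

translate: b→-2 (≡-14 mod 12), so (6,-14,11)→(6,-2,3)
flip: (6,-2,3)→(3,2,6)
reduced (well bottom): (3,2,6) with a≤c, −a<b≤a
well minimum = a = 3

3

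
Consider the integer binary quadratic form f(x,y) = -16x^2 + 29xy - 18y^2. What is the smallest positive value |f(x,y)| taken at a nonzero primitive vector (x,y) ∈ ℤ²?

translate: b→3 (≡-29 mod 32), so (16,-29,18)→(16,3,5)
flip: (16,3,5)→(5,-3,16)
reduced (well bottom): (5,-3,16) with a≤c, −a<b≤a
well minimum |f| = |-5| = 5 (negative-definite)

5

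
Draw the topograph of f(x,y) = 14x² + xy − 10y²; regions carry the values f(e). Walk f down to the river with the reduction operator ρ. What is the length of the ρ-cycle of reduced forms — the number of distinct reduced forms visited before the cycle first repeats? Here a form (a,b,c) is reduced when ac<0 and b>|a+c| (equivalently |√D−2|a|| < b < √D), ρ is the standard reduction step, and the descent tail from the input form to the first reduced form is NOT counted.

D = 561, ⌊√D⌋ = 23
descent: ρ → (-10,19,5)  [lands on river]
river: ρ → (5,21,-6)
river: ρ → (-6,15,14)
river: ρ → (14,13,-7)
river: ρ → (-7,15,12)
river: ρ → (12,9,-10)
river: ρ → (-10,11,11)
river: ρ → (11,11,-10)
river: ρ → (-10,9,12)
river: ρ → (12,15,-7)
river: ρ → (-7,13,14)
river: ρ → (14,15,-6)
river: ρ → (-6,21,5)
river: ρ → (5,19,-10)
river: ρ → (-10,21,3)
river: ρ → (3,21,-10)
ρ-cycle length = 16 (tail of 1 descent step not counted)

16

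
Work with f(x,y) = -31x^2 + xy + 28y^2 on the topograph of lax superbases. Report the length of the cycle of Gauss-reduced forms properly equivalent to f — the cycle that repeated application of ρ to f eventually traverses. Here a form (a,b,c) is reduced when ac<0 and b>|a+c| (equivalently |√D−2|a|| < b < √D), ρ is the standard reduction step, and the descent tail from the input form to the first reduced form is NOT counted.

D = 3473, ⌊√D⌋ = 58
descent: ρ → (28,55,-4)  [lands on river]
river: ρ → (-4,57,14)
river: ρ → (14,55,-8)
river: ρ → (-8,57,7)
river: ρ → (7,55,-16)
river: ρ → (-16,41,28)
river: ρ → (28,15,-29)
river: ρ → (-29,43,14)
river: ρ → (14,41,-32)
river: ρ → (-32,23,23)
river: ρ → (23,23,-32)
river: ρ → (-32,41,14)
river: ρ → (14,43,-29)
river: ρ → (-29,15,28)
river: ρ → (28,41,-16)
river: ρ → (-16,55,7)
river: ρ → (7,57,-8)
river: ρ → (-8,55,14)
river: ρ → (14,57,-4)
river: ρ → (-4,55,28)
river: ρ → (28,57,-2)
river: ρ → (-2,55,56)
river: ρ → (56,57,-1)
river: ρ → (-1,57,56)
river: ρ → (56,55,-2)
river: ρ → (-2,57,28)
ρ-cycle length = 26 (tail of 1 descent step not counted)

26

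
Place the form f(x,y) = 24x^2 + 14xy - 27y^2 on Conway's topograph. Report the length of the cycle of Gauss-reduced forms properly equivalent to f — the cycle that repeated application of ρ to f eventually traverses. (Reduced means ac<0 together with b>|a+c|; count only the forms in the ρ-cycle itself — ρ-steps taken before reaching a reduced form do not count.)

D = 2788, ⌊√D⌋ = 52
river: ρ → (-27,40,11)
river: ρ → (11,48,-11)
river: ρ → (-11,40,27)
river: ρ → (27,14,-24)
river: ρ → (-24,34,17)
river: ρ → (17,34,-24)
river: ρ → (-24,14,27)
river: ρ → (27,40,-11)
river: ρ → (-11,48,11)
river: ρ → (11,40,-27)
river: ρ → (-27,14,24)
river: ρ → (24,34,-17)
river: ρ → (-17,34,24)
river: ρ → (24,14,-27)
ρ-cycle length = 14 (tail of 0 descent steps not counted)

14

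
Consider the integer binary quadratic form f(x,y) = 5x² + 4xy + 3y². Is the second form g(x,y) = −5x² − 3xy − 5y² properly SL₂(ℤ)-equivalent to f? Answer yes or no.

D₁ = -44, D₂ = -91
discriminants differ ⇒ not SL₂(ℤ)-equivalent

no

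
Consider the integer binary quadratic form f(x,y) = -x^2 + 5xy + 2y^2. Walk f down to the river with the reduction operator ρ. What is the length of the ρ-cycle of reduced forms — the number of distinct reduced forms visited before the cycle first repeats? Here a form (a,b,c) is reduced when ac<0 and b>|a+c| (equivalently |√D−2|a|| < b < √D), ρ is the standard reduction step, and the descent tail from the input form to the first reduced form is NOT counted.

D = 33, ⌊√D⌋ = 5
river: ρ → (2,3,-3)
river: ρ → (-3,3,2)
river: ρ → (2,5,-1)
river: ρ → (-1,5,2)
ρ-cycle length = 4 (tail of 0 descent steps not counted)

4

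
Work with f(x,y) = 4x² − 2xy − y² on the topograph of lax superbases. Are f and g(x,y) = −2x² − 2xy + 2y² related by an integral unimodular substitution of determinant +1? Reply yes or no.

D₁ = 20, D₂ = 20
river cycle of f (length 2): (-1, 4, 1), (1, 4, -1)
river cycle of g (length 2): (2, 2, -2), (-2, 2, 2)
cycles differ ⇒ inequivalent

no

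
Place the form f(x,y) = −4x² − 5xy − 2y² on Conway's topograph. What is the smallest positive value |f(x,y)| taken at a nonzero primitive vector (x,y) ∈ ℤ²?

translate: b→-3 (≡5 mod 8), so (4,5,2)→(4,-3,1)
flip: (4,-3,1)→(1,3,4)
translate: b→1 (≡3 mod 2), so (1,3,4)→(1,1,2)
reduced (well bottom): (1,1,2) with a≤c, −a<b≤a
well minimum |f| = |-1| = 1 (negative-definite)

1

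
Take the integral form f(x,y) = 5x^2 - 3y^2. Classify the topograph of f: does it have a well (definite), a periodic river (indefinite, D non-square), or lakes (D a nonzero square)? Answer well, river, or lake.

D = b²−4ac = 0² − 4·5·(-3) = 60
D > 0 non-square ⇒ indefinite ⇒ periodic river

river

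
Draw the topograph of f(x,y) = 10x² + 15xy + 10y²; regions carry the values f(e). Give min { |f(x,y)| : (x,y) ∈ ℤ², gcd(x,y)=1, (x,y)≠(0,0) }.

translate: b→-5 (≡15 mod 20), so (10,15,10)→(10,-5,5)
flip: (10,-5,5)→(5,5,10)
reduced (well bottom): (5,5,10) with a≤c, −a<b≤a
well minimum = a = 5

5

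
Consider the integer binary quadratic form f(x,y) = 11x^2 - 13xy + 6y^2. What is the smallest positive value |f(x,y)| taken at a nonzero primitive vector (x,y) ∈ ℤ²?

translate: b→9 (≡-13 mod 22), so (11,-13,6)→(11,9,4)
flip: (11,9,4)→(4,-9,11)
translate: b→-1 (≡-9 mod 8), so (4,-9,11)→(4,-1,6)
reduced (well bottom): (4,-1,6) with a≤c, −a<b≤a
well minimum = a = 4

4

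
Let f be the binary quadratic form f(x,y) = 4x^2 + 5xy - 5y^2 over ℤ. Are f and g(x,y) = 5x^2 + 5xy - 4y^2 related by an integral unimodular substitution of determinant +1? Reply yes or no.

D₁ = 105, D₂ = 105
river cycle of f (length 6): (-5, 5, 4), (4, 3, -6), (-6, 9, 1), (1, 9, -6), (-6, 3, 4), (4, 5, -5)
river cycle of g (length 6): (-4, 3, 6), (6, 9, -1), (-1, 9, 6), (6, 3, -4), (-4, 5, 5), (5, 5, -4)
cycles differ ⇒ inequivalent

no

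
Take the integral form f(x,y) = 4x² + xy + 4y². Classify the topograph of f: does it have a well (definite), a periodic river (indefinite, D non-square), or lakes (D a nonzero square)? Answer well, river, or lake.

D = b²−4ac = 1² − 4·4·4 = -63
D < 0 ⇒ definite ⇒ every region one sign ⇒ single well

well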